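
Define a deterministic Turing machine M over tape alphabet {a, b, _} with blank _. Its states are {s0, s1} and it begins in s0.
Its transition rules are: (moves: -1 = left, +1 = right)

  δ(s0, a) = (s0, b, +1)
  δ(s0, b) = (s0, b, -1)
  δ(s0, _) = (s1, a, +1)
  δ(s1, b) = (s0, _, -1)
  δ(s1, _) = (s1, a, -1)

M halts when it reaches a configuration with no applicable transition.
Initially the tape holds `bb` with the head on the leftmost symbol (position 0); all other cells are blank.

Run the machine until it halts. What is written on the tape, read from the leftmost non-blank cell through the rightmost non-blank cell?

s0 | _[b]b_   read b → write b, move -1, go to s0
s0 | [_]bb_   read _ → write a, move +1, go to s1
s1 | a[b]b_   read b → write _, move -1, go to s0
s0 | [a]_b_   read a → write b, move +1, go to s0
s0 | b[_]b_   read _ → write a, move +1, go to s1
s1 | ba[b]_   read b → write _, move -1, go to s0
s0 | b[a]__   read a → write b, move +1, go to s0
s0 | bb[_]_   read _ → write a, move +1, go to s1
s1 | bba[_]   read _ → write a, move -1, go to s1
s1 | bb[a]a
The non-blank tape span at halt is bbaa.

bbaa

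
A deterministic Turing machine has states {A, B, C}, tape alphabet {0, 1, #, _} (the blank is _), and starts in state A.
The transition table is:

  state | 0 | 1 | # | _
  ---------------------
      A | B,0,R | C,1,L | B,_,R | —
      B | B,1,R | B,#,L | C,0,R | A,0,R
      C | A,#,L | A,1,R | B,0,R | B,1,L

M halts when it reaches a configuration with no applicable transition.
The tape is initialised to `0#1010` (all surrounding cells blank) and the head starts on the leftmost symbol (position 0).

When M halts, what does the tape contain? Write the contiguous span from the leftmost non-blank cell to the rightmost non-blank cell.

A | [0]#1010___   read 0 → write 0, move R, go to B
B | 0[#]1010___   read # → write 0, move R, go to C
C | 00[1]010___   read 1 → write 1, move R, go to A
A | 001[0]10___   read 0 → write 0, move R, go to B
B | 0010[1]0___   read 1 → write #, move L, go to B
B | 001[0]#0___   read 0 → write 1, move R, go to B
B | 0011[#]0___   read # → write 0, move R, go to C
C | 00110[0]___   read 0 → write #, move L, go to A
A | 0011[0]#___   read 0 → write 0, move R, go to B
B | 00110[#]___   read # → write 0, move R, go to C
C | 001100[_]__   read _ → write 1, move L, go to B
B | 00110[0]1__   read 0 → write 1, move R, go to B
B | 001101[1]__   read 1 → write #, move L, go to B
B | 00110[1]#__   read 1 → write #, move L, go to B
B | 0011[0]##__   read 0 → write 1, move R, go to B
B | 00111[#]#__   read # → write 0, move R, go to C
C | 001110[#]__   read # → write 0, move R, go to B
B | 0011100[_]_   read _ → write 0, move R, go to A
A | 00111000[_]
The non-blank tape span at halt is 00111000.

00111000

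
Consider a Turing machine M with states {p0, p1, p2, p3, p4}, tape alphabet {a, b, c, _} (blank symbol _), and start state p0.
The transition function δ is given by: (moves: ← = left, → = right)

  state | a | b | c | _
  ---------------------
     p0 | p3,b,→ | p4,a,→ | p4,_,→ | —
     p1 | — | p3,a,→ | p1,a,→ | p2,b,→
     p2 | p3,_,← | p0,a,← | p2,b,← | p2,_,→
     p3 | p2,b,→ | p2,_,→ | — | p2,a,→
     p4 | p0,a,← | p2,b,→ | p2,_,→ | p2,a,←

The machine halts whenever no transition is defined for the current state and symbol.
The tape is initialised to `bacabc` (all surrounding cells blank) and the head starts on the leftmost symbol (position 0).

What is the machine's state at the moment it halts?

p0

p0 | [b]acabc   read b → write a, move →, go to p4
p4 | a[a]cabc   read a → write a, move ←, go to p0
p0 | [a]acabc   read a → write b, move →, go to p3
p3 | b[a]cabc   read a → write b, move →, go to p2
p2 | bb[c]abc   read c → write b, move ←, go to p2
p2 | b[b]babc   read b → write a, move ←, go to p0
p0 | [b]ababc   read b → write a, move →, go to p4
p4 | a[a]babc   read a → write a, move ←, go to p0
p0 | [a]ababc   read a → write b, move →, go to p3
p3 | b[a]babc   read a → write b, move →, go to p2
p2 | bb[b]abc   read b → write a, move ←, go to p0
p0 | b[b]aabc   read b → write a, move →, go to p4
p4 | ba[a]abc   read a → write a, move ←, go to p0
p0 | b[a]aabc   read a → write b, move →, go to p3
p3 | bb[a]abc   read a → write b, move →, go to p2
p2 | bbb[a]bc   read a → write _, move ←, go to p3
p3 | bb[b]_bc   read b → write _, move →, go to p2
p2 | bb_[_]bc   read _ → write _, move →, go to p2
p2 | bb__[b]c   read b → write a, move ←, go to p0
p0 | bb_[_]ac
No transition is defined for (p0, _); M halts in state p0.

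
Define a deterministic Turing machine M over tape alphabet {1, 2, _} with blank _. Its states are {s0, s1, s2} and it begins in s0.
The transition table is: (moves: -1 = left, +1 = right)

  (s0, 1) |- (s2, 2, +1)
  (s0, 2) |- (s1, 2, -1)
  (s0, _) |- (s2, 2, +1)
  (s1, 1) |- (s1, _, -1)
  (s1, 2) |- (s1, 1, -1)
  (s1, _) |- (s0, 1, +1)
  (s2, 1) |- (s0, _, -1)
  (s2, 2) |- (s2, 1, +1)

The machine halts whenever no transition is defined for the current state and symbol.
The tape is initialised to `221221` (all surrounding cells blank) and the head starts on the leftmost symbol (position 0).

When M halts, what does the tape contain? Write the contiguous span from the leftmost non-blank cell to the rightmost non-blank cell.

s0 | __[2]21221   read 2 → write 2, move -1, go to s1
s1 | _[_]221221   read _ → write 1, move +1, go to s0
s0 | _1[2]21221   read 2 → write 2, move -1, go to s1
s1 | _[1]221221   read 1 → write _, move -1, go to s1
s1 | [_]_221221   read _ → write 1, move +1, go to s0
s0 | 1[_]221221   read _ → write 2, move +1, go to s2
s2 | 12[2]21221   read 2 → write 1, move +1, go to s2
s2 | 121[2]1221   read 2 → write 1, move +1, go to s2
s2 | 1211[1]221   read 1 → write _, move -1, go to s0
s0 | 121[1]_221   read 1 → write 2, move +1, go to s2
s2 | 1212[_]221
The non-blank tape span at halt is 1212_221.

1212_221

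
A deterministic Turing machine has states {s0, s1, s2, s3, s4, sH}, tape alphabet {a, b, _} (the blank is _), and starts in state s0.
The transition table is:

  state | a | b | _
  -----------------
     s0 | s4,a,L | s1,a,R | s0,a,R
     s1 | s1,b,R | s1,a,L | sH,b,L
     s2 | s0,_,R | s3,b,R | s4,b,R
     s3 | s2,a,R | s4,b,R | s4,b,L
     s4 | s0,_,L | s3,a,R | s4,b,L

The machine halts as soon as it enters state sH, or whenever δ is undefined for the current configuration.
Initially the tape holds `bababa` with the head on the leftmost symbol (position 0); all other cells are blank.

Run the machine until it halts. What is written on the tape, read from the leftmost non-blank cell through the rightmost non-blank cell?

baaaaaa

state=s0 head=0 tape=__[b]ababa   (s0,b)→(s1,a,R)
state=s1 head=1 tape=__a[a]baba   (s1,a)→(s1,b,R)
state=s1 head=2 tape=__ab[b]aba   (s1,b)→(s1,a,L)
state=s1 head=1 tape=__a[b]aaba   (s1,b)→(s1,a,L)
state=s1 head=0 tape=__[a]aaaba   (s1,a)→(s1,b,R)
state=s1 head=1 tape=__b[a]aaba   (s1,a)→(s1,b,R)
state=s1 head=2 tape=__bb[a]aba   (s1,a)→(s1,b,R)
state=s1 head=3 tape=__bbb[a]ba   (s1,a)→(s1,b,R)
state=s1 head=4 tape=__bbbb[b]a   (s1,b)→(s1,a,L)
state=s1 head=3 tape=__bbb[b]aa   (s1,b)→(s1,a,L)
state=s1 head=2 tape=__bb[b]aaa   (s1,b)→(s1,a,L)
state=s1 head=1 tape=__b[b]aaaa   (s1,b)→(s1,a,L)
state=s1 head=0 tape=__[b]aaaaa   (s1,b)→(s1,a,L)
state=s1 head=-1 tape=_[_]aaaaaa   (s1,_)→(sH,b,L)
state=sH head=-2 tape=[_]baaaaaa
The non-blank tape span at halt is baaaaaa.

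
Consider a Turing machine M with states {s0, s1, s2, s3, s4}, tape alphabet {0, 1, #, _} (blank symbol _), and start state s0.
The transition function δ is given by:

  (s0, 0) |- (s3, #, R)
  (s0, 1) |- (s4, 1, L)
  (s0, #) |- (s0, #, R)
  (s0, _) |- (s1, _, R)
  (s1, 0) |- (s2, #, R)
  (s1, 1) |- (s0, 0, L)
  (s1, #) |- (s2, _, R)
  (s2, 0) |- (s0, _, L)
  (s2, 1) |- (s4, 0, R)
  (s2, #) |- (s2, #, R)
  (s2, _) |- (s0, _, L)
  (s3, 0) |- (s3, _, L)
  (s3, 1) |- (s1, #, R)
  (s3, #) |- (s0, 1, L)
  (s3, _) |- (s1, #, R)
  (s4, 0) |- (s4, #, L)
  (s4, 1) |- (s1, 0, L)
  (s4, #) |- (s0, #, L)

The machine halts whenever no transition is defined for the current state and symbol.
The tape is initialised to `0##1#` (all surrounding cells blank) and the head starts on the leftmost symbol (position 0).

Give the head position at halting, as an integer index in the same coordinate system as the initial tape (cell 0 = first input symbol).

5

s0 | _[0]##1#_   read 0 → write #, move R, go to s3
s3 | _#[#]#1#_   read # → write 1, move L, go to s0
s0 | _[#]1#1#_   read # → write #, move R, go to s0
s0 | _#[1]#1#_   read 1 → write 1, move L, go to s4
s4 | _[#]1#1#_   read # → write #, move L, go to s0
s0 | [_]#1#1#_   read _ → write _, move R, go to s1
s1 | _[#]1#1#_   read # → write _, move R, go to s2
s2 | __[1]#1#_   read 1 → write 0, move R, go to s4
s4 | __0[#]1#_   read # → write #, move L, go to s0
s0 | __[0]#1#_   read 0 → write #, move R, go to s3
s3 | __#[#]1#_   read # → write 1, move L, go to s0
s0 | __[#]11#_   read # → write #, move R, go to s0
s0 | __#[1]1#_   read 1 → write 1, move L, go to s4
s4 | __[#]11#_   read # → write #, move L, go to s0
s0 | _[_]#11#_   read _ → write _, move R, go to s1
s1 | __[#]11#_   read # → write _, move R, go to s2
s2 | ___[1]1#_   read 1 → write 0, move R, go to s4
s4 | ___0[1]#_   read 1 → write 0, move L, go to s1
s1 | ___[0]0#_   read 0 → write #, move R, go to s2
s2 | ___#[0]#_   read 0 → write _, move L, go to s0
s0 | ___[#]_#_   read # → write #, move R, go to s0
s0 | ___#[_]#_   read _ → write _, move R, go to s1
s1 | ___#_[#]_   read # → write _, move R, go to s2
s2 | ___#__[_]   read _ → write _, move L, go to s0
s0 | ___#_[_]_   read _ → write _, move R, go to s1
s1 | ___#__[_]
At halt the head is at cell 5.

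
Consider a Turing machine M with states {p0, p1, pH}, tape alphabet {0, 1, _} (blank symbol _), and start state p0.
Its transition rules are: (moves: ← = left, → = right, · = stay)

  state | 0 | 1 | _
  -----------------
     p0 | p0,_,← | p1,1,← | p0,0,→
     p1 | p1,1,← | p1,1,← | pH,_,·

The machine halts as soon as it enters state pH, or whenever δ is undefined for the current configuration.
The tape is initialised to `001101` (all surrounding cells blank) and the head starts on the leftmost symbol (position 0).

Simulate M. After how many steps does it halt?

16

state=p0 head=0 tape=___[0]01101   (p0,0)→(p0,_,←)
state=p0 head=-1 tape=__[_]_01101   (p0,_)→(p0,0,→)
state=p0 head=0 tape=__0[_]01101   (p0,_)→(p0,0,→)
state=p0 head=1 tape=__00[0]1101   (p0,0)→(p0,_,←)
state=p0 head=0 tape=__0[0]_1101   (p0,0)→(p0,_,←)
state=p0 head=-1 tape=__[0]__1101   (p0,0)→(p0,_,←)
state=p0 head=-2 tape=_[_]___1101   (p0,_)→(p0,0,→)
state=p0 head=-1 tape=_0[_]__1101   (p0,_)→(p0,0,→)
state=p0 head=0 tape=_00[_]_1101   (p0,_)→(p0,0,→)
state=p0 head=1 tape=_000[_]1101   (p0,_)→(p0,0,→)
state=p0 head=2 tape=_0000[1]101   (p0,1)→(p1,1,←)
state=p1 head=1 tape=_000[0]1101   (p1,0)→(p1,1,←)
state=p1 head=0 tape=_00[0]11101   (p1,0)→(p1,1,←)
state=p1 head=-1 tape=_0[0]111101   (p1,0)→(p1,1,←)
state=p1 head=-2 tape=_[0]1111101   (p1,0)→(p1,1,←)
state=p1 head=-3 tape=[_]11111101   (p1,_)→(pH,_,·)
state=pH head=-3 tape=[_]11111101
M halts after 16 transitions.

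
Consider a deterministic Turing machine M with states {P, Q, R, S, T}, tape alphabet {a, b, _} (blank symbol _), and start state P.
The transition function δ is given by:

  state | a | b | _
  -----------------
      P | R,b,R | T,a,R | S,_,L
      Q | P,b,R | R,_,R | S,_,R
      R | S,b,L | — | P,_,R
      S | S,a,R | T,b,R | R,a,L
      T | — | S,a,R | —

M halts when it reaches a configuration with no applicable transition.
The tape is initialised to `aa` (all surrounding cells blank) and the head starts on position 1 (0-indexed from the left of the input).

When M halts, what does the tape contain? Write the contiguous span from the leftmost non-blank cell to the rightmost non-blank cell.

aba

state=P head=1 tape=a[a]__   (P,a)→(R,b,R)
state=R head=2 tape=ab[_]_   (R,_)→(P,_,R)
state=P head=3 tape=ab_[_]   (P,_)→(S,_,L)
state=S head=2 tape=ab[_]_   (S,_)→(R,a,L)
state=R head=1 tape=a[b]a_
The non-blank tape span at halt is aba.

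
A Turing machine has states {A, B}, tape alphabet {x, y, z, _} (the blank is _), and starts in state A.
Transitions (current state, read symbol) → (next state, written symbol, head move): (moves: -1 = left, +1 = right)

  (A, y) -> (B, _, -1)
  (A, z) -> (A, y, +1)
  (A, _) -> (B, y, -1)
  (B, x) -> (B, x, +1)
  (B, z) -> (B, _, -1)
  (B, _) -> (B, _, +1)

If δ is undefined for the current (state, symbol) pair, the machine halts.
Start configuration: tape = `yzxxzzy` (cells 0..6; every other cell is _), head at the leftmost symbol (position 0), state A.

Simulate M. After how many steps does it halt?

state=A head=0 tape=_[y]zxxzzy   (A,y)→(B,_,-1)
state=B head=-1 tape=[_]_zxxzzy   (B,_)→(B,_,+1)
state=B head=0 tape=_[_]zxxzzy   (B,_)→(B,_,+1)
state=B head=1 tape=__[z]xxzzy   (B,z)→(B,_,-1)
state=B head=0 tape=_[_]_xxzzy   (B,_)→(B,_,+1)
state=B head=1 tape=__[_]xxzzy   (B,_)→(B,_,+1)
state=B head=2 tape=___[x]xzzy   (B,x)→(B,x,+1)
state=B head=3 tape=___x[x]zzy   (B,x)→(B,x,+1)
state=B head=4 tape=___xx[z]zy   (B,z)→(B,_,-1)
state=B head=3 tape=___x[x]_zy   (B,x)→(B,x,+1)
state=B head=4 tape=___xx[_]zy   (B,_)→(B,_,+1)
state=B head=5 tape=___xx_[z]y   (B,z)→(B,_,-1)
state=B head=4 tape=___xx[_]_y   (B,_)→(B,_,+1)
state=B head=5 tape=___xx_[_]y   (B,_)→(B,_,+1)
state=B head=6 tape=___xx__[y]
M halts after 14 transitions.

14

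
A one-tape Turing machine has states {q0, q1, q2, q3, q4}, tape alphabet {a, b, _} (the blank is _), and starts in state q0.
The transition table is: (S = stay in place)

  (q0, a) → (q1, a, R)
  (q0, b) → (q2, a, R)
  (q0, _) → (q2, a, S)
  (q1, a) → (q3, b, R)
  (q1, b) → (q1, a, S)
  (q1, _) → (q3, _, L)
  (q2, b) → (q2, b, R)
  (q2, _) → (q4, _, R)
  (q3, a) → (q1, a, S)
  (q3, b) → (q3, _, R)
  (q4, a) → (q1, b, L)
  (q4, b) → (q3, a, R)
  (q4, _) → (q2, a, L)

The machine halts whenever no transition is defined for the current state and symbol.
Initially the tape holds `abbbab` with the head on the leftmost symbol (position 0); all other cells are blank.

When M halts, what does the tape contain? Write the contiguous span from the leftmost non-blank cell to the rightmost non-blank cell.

ab__b

state=q0 head=0 tape=[a]bbbab_   (q0,a)→(q1,a,R)
state=q1 head=1 tape=a[b]bbab_   (q1,b)→(q1,a,S)
state=q1 head=1 tape=a[a]bbab_   (q1,a)→(q3,b,R)
state=q3 head=2 tape=ab[b]bab_   (q3,b)→(q3,_,R)
state=q3 head=3 tape=ab_[b]ab_   (q3,b)→(q3,_,R)
state=q3 head=4 tape=ab__[a]b_   (q3,a)→(q1,a,S)
state=q1 head=4 tape=ab__[a]b_   (q1,a)→(q3,b,R)
state=q3 head=5 tape=ab__b[b]_   (q3,b)→(q3,_,R)
state=q3 head=6 tape=ab__b_[_]
The non-blank tape span at halt is ab__b.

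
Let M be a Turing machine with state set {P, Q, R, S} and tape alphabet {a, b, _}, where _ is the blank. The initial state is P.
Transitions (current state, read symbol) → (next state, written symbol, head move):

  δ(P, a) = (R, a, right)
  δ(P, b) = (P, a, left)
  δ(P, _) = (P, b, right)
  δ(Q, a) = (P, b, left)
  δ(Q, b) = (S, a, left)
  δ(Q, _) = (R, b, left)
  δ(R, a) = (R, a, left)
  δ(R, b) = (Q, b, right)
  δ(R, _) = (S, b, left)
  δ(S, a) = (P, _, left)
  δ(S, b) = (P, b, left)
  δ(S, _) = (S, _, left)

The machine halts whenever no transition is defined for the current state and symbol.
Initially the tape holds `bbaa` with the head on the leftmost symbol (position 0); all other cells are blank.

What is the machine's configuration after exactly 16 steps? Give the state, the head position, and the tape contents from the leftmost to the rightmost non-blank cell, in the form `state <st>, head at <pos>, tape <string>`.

P | __[b]baa   read b → write a, move left, go to P
P | _[_]abaa   read _ → write b, move right, go to P
P | _b[a]baa   read a → write a, move right, go to R
R | _ba[b]aa   read b → write b, move right, go to Q
Q | _bab[a]a   read a → write b, move left, go to P
P | _ba[b]ba   read b → write a, move left, go to P
P | _b[a]aba   read a → write a, move right, go to R
R | _ba[a]ba   read a → write a, move left, go to R
R | _b[a]aba   read a → write a, move left, go to R
R | _[b]aaba   read b → write b, move right, go to Q
Q | _b[a]aba   read a → write b, move left, go to P
P | _[b]baba   read b → write a, move left, go to P
P | [_]ababa   read _ → write b, move right, go to P
P | b[a]baba   read a → write a, move right, go to R
R | ba[b]aba   read b → write b, move right, go to Q
Q | bab[a]ba   read a → write b, move left, go to P
P | ba[b]bba
After 16 steps: state P, head at 0, tape babbba.

state P, head at 0, tape babbba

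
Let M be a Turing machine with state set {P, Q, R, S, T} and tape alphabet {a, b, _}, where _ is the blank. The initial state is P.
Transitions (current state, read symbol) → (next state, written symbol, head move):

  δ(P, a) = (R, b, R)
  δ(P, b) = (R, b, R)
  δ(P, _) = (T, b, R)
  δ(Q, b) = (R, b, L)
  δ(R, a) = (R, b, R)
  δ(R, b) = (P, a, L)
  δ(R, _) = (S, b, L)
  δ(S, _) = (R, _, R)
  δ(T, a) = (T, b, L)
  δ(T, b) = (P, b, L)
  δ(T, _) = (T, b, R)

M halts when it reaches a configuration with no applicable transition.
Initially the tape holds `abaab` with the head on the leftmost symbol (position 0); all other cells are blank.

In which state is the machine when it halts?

S

P | [a]baab_   read a → write b, move R, go to R
R | b[b]aab_   read b → write a, move L, go to P
P | [b]aaab_   read b → write b, move R, go to R
R | b[a]aab_   read a → write b, move R, go to R
R | bb[a]ab_   read a → write b, move R, go to R
R | bbb[a]b_   read a → write b, move R, go to R
R | bbbb[b]_   read b → write a, move L, go to P
P | bbb[b]a_   read b → write b, move R, go to R
R | bbbb[a]_   read a → write b, move R, go to R
R | bbbbb[_]   read _ → write b, move L, go to S
S | bbbb[b]b
No transition is defined for (S, b); M halts in state S.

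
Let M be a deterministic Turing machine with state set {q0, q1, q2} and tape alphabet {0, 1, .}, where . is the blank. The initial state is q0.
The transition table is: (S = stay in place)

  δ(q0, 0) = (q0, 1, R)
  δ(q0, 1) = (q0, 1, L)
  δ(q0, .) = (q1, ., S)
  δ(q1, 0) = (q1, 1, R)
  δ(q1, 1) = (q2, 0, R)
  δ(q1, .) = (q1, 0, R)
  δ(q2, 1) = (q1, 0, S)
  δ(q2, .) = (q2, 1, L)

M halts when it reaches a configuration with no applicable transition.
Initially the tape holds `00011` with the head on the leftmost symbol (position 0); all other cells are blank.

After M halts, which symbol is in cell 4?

state=q0 head=0 tape=.[0]0011.   (q0,0)→(q0,1,R)
state=q0 head=1 tape=.1[0]011.   (q0,0)→(q0,1,R)
state=q0 head=2 tape=.11[0]11.   (q0,0)→(q0,1,R)
state=q0 head=3 tape=.111[1]1.   (q0,1)→(q0,1,L)
state=q0 head=2 tape=.11[1]11.   (q0,1)→(q0,1,L)
state=q0 head=1 tape=.1[1]111.   (q0,1)→(q0,1,L)
state=q0 head=0 tape=.[1]1111.   (q0,1)→(q0,1,L)
state=q0 head=-1 tape=[.]11111.   (q0,.)→(q1,.,S)
state=q1 head=-1 tape=[.]11111.   (q1,.)→(q1,0,R)
state=q1 head=0 tape=0[1]1111.   (q1,1)→(q2,0,R)
state=q2 head=1 tape=00[1]111.   (q2,1)→(q1,0,S)
state=q1 head=1 tape=00[0]111.   (q1,0)→(q1,1,R)
state=q1 head=2 tape=001[1]11.   (q1,1)→(q2,0,R)
state=q2 head=3 tape=0010[1]1.   (q2,1)→(q1,0,S)
state=q1 head=3 tape=0010[0]1.   (q1,0)→(q1,1,R)
state=q1 head=4 tape=00101[1].   (q1,1)→(q2,0,R)
state=q2 head=5 tape=001010[.]   (q2,.)→(q2,1,L)
state=q2 head=4 tape=00101[0]1
Cell 4 holds 0 when M halts.

0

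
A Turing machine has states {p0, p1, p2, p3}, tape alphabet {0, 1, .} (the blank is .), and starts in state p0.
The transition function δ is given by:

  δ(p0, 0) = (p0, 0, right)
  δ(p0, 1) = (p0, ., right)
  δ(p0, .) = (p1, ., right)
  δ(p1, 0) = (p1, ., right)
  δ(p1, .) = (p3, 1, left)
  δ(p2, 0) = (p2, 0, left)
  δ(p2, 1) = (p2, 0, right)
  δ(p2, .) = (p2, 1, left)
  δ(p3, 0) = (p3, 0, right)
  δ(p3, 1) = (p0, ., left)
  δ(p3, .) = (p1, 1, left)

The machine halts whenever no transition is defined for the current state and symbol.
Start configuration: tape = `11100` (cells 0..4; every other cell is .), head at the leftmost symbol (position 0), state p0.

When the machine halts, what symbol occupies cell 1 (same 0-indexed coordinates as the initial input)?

.

state=p0 head=0 tape=[1]1100..   (p0,1)→(p0,.,right)
state=p0 head=1 tape=.[1]100..   (p0,1)→(p0,.,right)
state=p0 head=2 tape=..[1]00..   (p0,1)→(p0,.,right)
state=p0 head=3 tape=...[0]0..   (p0,0)→(p0,0,right)
state=p0 head=4 tape=...0[0]..   (p0,0)→(p0,0,right)
state=p0 head=5 tape=...00[.].   (p0,.)→(p1,.,right)
state=p1 head=6 tape=...00.[.]   (p1,.)→(p3,1,left)
state=p3 head=5 tape=...00[.]1   (p3,.)→(p1,1,left)
state=p1 head=4 tape=...0[0]11   (p1,0)→(p1,.,right)
state=p1 head=5 tape=...0.[1]1
Cell 1 holds . when M halts.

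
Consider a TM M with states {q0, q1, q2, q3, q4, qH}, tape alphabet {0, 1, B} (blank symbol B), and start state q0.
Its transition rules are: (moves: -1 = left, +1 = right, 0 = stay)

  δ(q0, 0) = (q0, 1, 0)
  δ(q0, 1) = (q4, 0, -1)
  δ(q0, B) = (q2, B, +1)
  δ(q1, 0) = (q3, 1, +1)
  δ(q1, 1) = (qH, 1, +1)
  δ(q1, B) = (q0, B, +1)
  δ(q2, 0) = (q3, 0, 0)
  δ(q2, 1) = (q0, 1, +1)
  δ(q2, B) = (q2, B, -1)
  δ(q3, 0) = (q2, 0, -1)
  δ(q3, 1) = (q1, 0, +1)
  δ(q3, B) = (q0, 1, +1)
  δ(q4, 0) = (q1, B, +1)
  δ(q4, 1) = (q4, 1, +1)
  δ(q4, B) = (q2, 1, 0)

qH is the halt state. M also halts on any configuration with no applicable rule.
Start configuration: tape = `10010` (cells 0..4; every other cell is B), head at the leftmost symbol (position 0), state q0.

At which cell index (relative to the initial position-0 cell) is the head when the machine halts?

q0 | B[1]0010   read 1 → write 0, move -1, go to q4
q4 | [B]00010   read B → write 1, move 0, go to q2
q2 | [1]00010   read 1 → write 1, move +1, go to q0
q0 | 1[0]0010   read 0 → write 1, move 0, go to q0
q0 | 1[1]0010   read 1 → write 0, move -1, go to q4
q4 | [1]00010   read 1 → write 1, move +1, go to q4
q4 | 1[0]0010   read 0 → write B, move +1, go to q1
q1 | 1B[0]010   read 0 → write 1, move +1, go to q3
q3 | 1B1[0]10   read 0 → write 0, move -1, go to q2
q2 | 1B[1]010   read 1 → write 1, move +1, go to q0
q0 | 1B1[0]10   read 0 → write 1, move 0, go to q0
q0 | 1B1[1]10   read 1 → write 0, move -1, go to q4
q4 | 1B[1]010   read 1 → write 1, move +1, go to q4
q4 | 1B1[0]10   read 0 → write B, move +1, go to q1
q1 | 1B1B[1]0   read 1 → write 1, move +1, go to qH
qH | 1B1B1[0]
At halt the head is at cell 4.

4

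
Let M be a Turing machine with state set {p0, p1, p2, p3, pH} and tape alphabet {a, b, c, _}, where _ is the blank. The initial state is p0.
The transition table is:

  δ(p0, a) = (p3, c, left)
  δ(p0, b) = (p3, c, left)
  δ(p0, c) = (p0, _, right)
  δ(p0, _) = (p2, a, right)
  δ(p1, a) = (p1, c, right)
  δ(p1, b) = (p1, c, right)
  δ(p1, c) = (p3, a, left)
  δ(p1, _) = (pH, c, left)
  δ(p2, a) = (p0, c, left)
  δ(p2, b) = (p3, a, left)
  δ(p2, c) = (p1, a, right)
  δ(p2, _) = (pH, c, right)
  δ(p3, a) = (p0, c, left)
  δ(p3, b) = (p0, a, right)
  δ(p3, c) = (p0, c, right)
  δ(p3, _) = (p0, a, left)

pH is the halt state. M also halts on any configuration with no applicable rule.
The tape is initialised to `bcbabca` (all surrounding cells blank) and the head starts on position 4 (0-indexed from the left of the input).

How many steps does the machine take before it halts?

25

state=p0 head=4 tape=bcba[b]ca___   (p0,b)→(p3,c,left)
state=p3 head=3 tape=bcb[a]cca___   (p3,a)→(p0,c,left)
state=p0 head=2 tape=bc[b]ccca___   (p0,b)→(p3,c,left)
state=p3 head=1 tape=b[c]cccca___   (p3,c)→(p0,c,right)
state=p0 head=2 tape=bc[c]ccca___   (p0,c)→(p0,_,right)
state=p0 head=3 tape=bc_[c]cca___   (p0,c)→(p0,_,right)
state=p0 head=4 tape=bc__[c]ca___   (p0,c)→(p0,_,right)
state=p0 head=5 tape=bc___[c]a___   (p0,c)→(p0,_,right)
state=p0 head=6 tape=bc____[a]___   (p0,a)→(p3,c,left)
state=p3 head=5 tape=bc___[_]c___   (p3,_)→(p0,a,left)
state=p0 head=4 tape=bc__[_]ac___   (p0,_)→(p2,a,right)
state=p2 head=5 tape=bc__a[a]c___   (p2,a)→(p0,c,left)
state=p0 head=4 tape=bc__[a]cc___   (p0,a)→(p3,c,left)
state=p3 head=3 tape=bc_[_]ccc___   (p3,_)→(p0,a,left)
state=p0 head=2 tape=bc[_]accc___   (p0,_)→(p2,a,right)
state=p2 head=3 tape=bca[a]ccc___   (p2,a)→(p0,c,left)
state=p0 head=2 tape=bc[a]cccc___   (p0,a)→(p3,c,left)
state=p3 head=1 tape=b[c]ccccc___   (p3,c)→(p0,c,right)
state=p0 head=2 tape=bc[c]cccc___   (p0,c)→(p0,_,right)
state=p0 head=3 tape=bc_[c]ccc___   (p0,c)→(p0,_,right)
state=p0 head=4 tape=bc__[c]cc___   (p0,c)→(p0,_,right)
state=p0 head=5 tape=bc___[c]c___   (p0,c)→(p0,_,right)
state=p0 head=6 tape=bc____[c]___   (p0,c)→(p0,_,right)
state=p0 head=7 tape=bc_____[_]__   (p0,_)→(p2,a,right)
state=p2 head=8 tape=bc_____a[_]_   (p2,_)→(pH,c,right)
state=pH head=9 tape=bc_____ac[_]
M halts after 25 transitions.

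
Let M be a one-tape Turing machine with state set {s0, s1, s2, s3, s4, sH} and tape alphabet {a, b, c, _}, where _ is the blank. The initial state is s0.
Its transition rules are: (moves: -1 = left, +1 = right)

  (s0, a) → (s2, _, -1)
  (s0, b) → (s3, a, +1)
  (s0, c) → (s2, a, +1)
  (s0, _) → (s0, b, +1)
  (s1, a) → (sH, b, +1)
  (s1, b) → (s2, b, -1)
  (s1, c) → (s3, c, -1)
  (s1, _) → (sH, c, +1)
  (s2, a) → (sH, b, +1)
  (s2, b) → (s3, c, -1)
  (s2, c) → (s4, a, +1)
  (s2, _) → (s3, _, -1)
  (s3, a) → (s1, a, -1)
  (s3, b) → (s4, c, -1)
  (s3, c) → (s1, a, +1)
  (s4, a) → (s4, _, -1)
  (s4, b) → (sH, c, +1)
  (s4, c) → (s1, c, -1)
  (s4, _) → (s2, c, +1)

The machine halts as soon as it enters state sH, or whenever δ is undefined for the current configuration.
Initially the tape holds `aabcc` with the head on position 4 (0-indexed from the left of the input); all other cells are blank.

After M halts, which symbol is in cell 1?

_

s0 | _aabc[c]_   read c → write a, move +1, go to s2
s2 | _aabca[_]   read _ → write _, move -1, go to s3
s3 | _aabc[a]_   read a → write a, move -1, go to s1
s1 | _aab[c]a_   read c → write c, move -1, go to s3
s3 | _aa[b]ca_   read b → write c, move -1, go to s4
s4 | _a[a]cca_   read a → write _, move -1, go to s4
s4 | _[a]_cca_   read a → write _, move -1, go to s4
s4 | [_]__cca_   read _ → write c, move +1, go to s2
s2 | c[_]_cca_   read _ → write _, move -1, go to s3
s3 | [c]__cca_   read c → write a, move +1, go to s1
s1 | a[_]_cca_   read _ → write c, move +1, go to sH
sH | ac[_]cca_
Cell 1 holds _ when M halts.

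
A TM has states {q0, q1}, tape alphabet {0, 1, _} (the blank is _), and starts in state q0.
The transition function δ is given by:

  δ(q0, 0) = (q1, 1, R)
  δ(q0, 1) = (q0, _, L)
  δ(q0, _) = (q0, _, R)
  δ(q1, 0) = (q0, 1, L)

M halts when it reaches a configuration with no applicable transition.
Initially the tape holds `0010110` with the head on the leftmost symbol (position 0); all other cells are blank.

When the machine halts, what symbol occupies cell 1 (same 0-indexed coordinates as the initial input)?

_

q0 | _[0]010110   read 0 → write 1, move R, go to q1
q1 | _1[0]10110   read 0 → write 1, move L, go to q0
q0 | _[1]110110   read 1 → write _, move L, go to q0
q0 | [_]_110110   read _ → write _, move R, go to q0
q0 | _[_]110110   read _ → write _, move R, go to q0
q0 | __[1]10110   read 1 → write _, move L, go to q0
q0 | _[_]_10110   read _ → write _, move R, go to q0
q0 | __[_]10110   read _ → write _, move R, go to q0
q0 | ___[1]0110   read 1 → write _, move L, go to q0
q0 | __[_]_0110   read _ → write _, move R, go to q0
q0 | ___[_]0110   read _ → write _, move R, go to q0
q0 | ____[0]110   read 0 → write 1, move R, go to q1
q1 | ____1[1]10
Cell 1 holds _ when M halts.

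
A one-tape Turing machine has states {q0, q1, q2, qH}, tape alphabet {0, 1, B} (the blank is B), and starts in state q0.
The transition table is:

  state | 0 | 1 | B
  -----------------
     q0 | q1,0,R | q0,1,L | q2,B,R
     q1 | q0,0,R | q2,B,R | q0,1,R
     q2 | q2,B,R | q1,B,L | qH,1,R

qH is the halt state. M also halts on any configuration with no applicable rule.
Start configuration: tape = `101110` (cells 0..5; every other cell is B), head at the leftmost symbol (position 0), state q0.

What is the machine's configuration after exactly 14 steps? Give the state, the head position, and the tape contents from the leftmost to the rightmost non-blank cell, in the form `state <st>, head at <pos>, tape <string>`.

state q0, head at 4, tape 1B111B0

state=q0 head=0 tape=B[1]01110   (q0,1)→(q0,1,L)
state=q0 head=-1 tape=[B]101110   (q0,B)→(q2,B,R)
state=q2 head=0 tape=B[1]01110   (q2,1)→(q1,B,L)
state=q1 head=-1 tape=[B]B01110   (q1,B)→(q0,1,R)
state=q0 head=0 tape=1[B]01110   (q0,B)→(q2,B,R)
state=q2 head=1 tape=1B[0]1110   (q2,0)→(q2,B,R)
state=q2 head=2 tape=1BB[1]110   (q2,1)→(q1,B,L)
state=q1 head=1 tape=1B[B]B110   (q1,B)→(q0,1,R)
state=q0 head=2 tape=1B1[B]110   (q0,B)→(q2,B,R)
state=q2 head=3 tape=1B1B[1]10   (q2,1)→(q1,B,L)
state=q1 head=2 tape=1B1[B]B10   (q1,B)→(q0,1,R)
state=q0 head=3 tape=1B11[B]10   (q0,B)→(q2,B,R)
state=q2 head=4 tape=1B11B[1]0   (q2,1)→(q1,B,L)
state=q1 head=3 tape=1B11[B]B0   (q1,B)→(q0,1,R)
state=q0 head=4 tape=1B111[B]0
After 14 steps: state q0, head at 4, tape 1B111B0.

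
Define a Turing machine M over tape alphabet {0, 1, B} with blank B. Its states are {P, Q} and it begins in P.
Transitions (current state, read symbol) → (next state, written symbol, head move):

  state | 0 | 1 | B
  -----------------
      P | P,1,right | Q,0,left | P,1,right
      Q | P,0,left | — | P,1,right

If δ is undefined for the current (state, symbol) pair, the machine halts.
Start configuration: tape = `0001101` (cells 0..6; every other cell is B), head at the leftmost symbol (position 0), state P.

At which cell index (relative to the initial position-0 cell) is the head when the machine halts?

2

P | [0]001101   read 0 → write 1, move right, go to P
P | 1[0]01101   read 0 → write 1, move right, go to P
P | 11[0]1101   read 0 → write 1, move right, go to P
P | 111[1]101   read 1 → write 0, move left, go to Q
Q | 11[1]0101
At halt the head is at cell 2.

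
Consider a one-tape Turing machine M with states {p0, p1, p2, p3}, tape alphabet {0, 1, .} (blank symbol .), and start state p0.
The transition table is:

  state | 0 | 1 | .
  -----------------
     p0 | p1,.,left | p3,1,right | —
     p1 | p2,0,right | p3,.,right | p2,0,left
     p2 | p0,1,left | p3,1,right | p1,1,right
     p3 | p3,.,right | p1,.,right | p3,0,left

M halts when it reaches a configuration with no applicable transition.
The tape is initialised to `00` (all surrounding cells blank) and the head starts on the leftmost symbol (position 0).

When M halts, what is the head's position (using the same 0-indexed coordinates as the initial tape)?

p0 | ..[0]0....   read 0 → write ., move left, go to p1
p1 | .[.].0....   read . → write 0, move left, go to p2
p2 | [.]0.0....   read . → write 1, move right, go to p1
p1 | 1[0].0....   read 0 → write 0, move right, go to p2
p2 | 10[.]0....   read . → write 1, move right, go to p1
p1 | 101[0]....   read 0 → write 0, move right, go to p2
p2 | 1010[.]...   read . → write 1, move right, go to p1
p1 | 10101[.]..   read . → write 0, move left, go to p2
p2 | 1010[1]0..   read 1 → write 1, move right, go to p3
p3 | 10101[0]..   read 0 → write ., move right, go to p3
p3 | 10101.[.].   read . → write 0, move left, go to p3
p3 | 10101[.]0.   read . → write 0, move left, go to p3
p3 | 1010[1]00.   read 1 → write ., move right, go to p1
p1 | 1010.[0]0.   read 0 → write 0, move right, go to p2
p2 | 1010.0[0].   read 0 → write 1, move left, go to p0
p0 | 1010.[0]1.   read 0 → write ., move left, go to p1
p1 | 1010[.].1.   read . → write 0, move left, go to p2
p2 | 101[0]0.1.   read 0 → write 1, move left, go to p0
p0 | 10[1]10.1.   read 1 → write 1, move right, go to p3
p3 | 101[1]0.1.   read 1 → write ., move right, go to p1
p1 | 101.[0].1.   read 0 → write 0, move right, go to p2
p2 | 101.0[.]1.   read . → write 1, move right, go to p1
p1 | 101.01[1].   read 1 → write ., move right, go to p3
p3 | 101.01.[.]   read . → write 0, move left, go to p3
p3 | 101.01[.]0   read . → write 0, move left, go to p3
p3 | 101.0[1]00   read 1 → write ., move right, go to p1
p1 | 101.0.[0]0   read 0 → write 0, move right, go to p2
p2 | 101.0.0[0]   read 0 → write 1, move left, go to p0
p0 | 101.0.[0]1   read 0 → write ., move left, go to p1
p1 | 101.0[.].1   read . → write 0, move left, go to p2
p2 | 101.[0]0.1   read 0 → write 1, move left, go to p0
p0 | 101[.]10.1
At halt the head is at cell 1.

1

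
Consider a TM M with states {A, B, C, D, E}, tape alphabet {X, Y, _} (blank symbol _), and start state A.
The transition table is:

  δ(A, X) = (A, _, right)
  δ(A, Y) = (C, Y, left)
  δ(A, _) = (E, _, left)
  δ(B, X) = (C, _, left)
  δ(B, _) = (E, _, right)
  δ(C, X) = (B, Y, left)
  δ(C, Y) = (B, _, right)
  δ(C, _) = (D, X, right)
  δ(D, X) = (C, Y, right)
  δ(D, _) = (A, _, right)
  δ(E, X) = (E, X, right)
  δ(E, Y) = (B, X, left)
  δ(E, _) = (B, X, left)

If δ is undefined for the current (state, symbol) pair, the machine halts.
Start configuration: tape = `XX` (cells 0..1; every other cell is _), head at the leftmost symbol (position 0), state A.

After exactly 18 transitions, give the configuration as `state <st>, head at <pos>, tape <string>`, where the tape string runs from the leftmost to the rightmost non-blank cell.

state D, head at 2, tape XX_X

A | [X]X__   read X → write _, move right, go to A
A | _[X]__   read X → write _, move right, go to A
A | __[_]_   read _ → write _, move left, go to E
E | _[_]__   read _ → write X, move left, go to B
B | [_]X__   read _ → write _, move right, go to E
E | _[X]__   read X → write X, move right, go to E
E | _X[_]_   read _ → write X, move left, go to B
B | _[X]X_   read X → write _, move left, go to C
C | [_]_X_   read _ → write X, move right, go to D
D | X[_]X_   read _ → write _, move right, go to A
A | X_[X]_   read X → write _, move right, go to A
A | X__[_]   read _ → write _, move left, go to E
E | X_[_]_   read _ → write X, move left, go to B
B | X[_]X_   read _ → write _, move right, go to E
E | X_[X]_   read X → write X, move right, go to E
E | X_X[_]   read _ → write X, move left, go to B
B | X_[X]X   read X → write _, move left, go to C
C | X[_]_X   read _ → write X, move right, go to D
D | XX[_]X
After 18 steps: state D, head at 2, tape XX_X.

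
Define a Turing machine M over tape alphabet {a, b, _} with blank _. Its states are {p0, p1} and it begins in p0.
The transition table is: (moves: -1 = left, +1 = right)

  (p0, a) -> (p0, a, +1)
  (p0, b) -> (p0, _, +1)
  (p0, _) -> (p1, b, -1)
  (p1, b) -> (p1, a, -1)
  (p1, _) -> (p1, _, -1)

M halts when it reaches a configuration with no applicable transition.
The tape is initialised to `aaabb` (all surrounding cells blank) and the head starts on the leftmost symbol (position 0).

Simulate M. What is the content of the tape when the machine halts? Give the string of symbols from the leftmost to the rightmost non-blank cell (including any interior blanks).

p0 | [a]aabb_   read a → write a, move +1, go to p0
p0 | a[a]abb_   read a → write a, move +1, go to p0
p0 | aa[a]bb_   read a → write a, move +1, go to p0
p0 | aaa[b]b_   read b → write _, move +1, go to p0
p0 | aaa_[b]_   read b → write _, move +1, go to p0
p0 | aaa__[_]   read _ → write b, move -1, go to p1
p1 | aaa_[_]b   read _ → write _, move -1, go to p1
p1 | aaa[_]_b   read _ → write _, move -1, go to p1
p1 | aa[a]__b
The non-blank tape span at halt is aaa__b.

aaa__b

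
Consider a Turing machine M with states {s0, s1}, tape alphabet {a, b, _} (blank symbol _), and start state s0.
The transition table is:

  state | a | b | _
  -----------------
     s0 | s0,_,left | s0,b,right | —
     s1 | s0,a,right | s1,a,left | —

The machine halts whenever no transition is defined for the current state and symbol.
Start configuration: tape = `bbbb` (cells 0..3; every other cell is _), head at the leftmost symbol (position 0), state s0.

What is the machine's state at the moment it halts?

s0

s0 | [b]bbb_   read b → write b, move right, go to s0
s0 | b[b]bb_   read b → write b, move right, go to s0
s0 | bb[b]b_   read b → write b, move right, go to s0
s0 | bbb[b]_   read b → write b, move right, go to s0
s0 | bbbb[_]
No transition is defined for (s0, _); M halts in state s0.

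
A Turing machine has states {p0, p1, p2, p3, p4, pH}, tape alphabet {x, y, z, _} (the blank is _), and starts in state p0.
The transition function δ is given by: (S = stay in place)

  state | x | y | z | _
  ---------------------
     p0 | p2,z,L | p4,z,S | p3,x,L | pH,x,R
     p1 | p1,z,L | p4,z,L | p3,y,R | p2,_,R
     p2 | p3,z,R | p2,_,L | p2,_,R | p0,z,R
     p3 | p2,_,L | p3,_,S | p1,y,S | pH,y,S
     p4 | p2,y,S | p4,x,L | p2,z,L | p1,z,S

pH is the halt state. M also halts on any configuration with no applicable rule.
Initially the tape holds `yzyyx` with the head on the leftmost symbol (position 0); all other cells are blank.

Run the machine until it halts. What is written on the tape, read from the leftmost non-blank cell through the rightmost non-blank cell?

zx_zxzyyx

state=p0 head=0 tape=____[y]zyyx   (p0,y)→(p4,z,S)
state=p4 head=0 tape=____[z]zyyx   (p4,z)→(p2,z,L)
state=p2 head=-1 tape=___[_]zzyyx   (p2,_)→(p0,z,R)
state=p0 head=0 tape=___z[z]zyyx   (p0,z)→(p3,x,L)
state=p3 head=-1 tape=___[z]xzyyx   (p3,z)→(p1,y,S)
state=p1 head=-1 tape=___[y]xzyyx   (p1,y)→(p4,z,L)
state=p4 head=-2 tape=__[_]zxzyyx   (p4,_)→(p1,z,S)
state=p1 head=-2 tape=__[z]zxzyyx   (p1,z)→(p3,y,R)
state=p3 head=-1 tape=__y[z]xzyyx   (p3,z)→(p1,y,S)
state=p1 head=-1 tape=__y[y]xzyyx   (p1,y)→(p4,z,L)
state=p4 head=-2 tape=__[y]zxzyyx   (p4,y)→(p4,x,L)
state=p4 head=-3 tape=_[_]xzxzyyx   (p4,_)→(p1,z,S)
state=p1 head=-3 tape=_[z]xzxzyyx   (p1,z)→(p3,y,R)
state=p3 head=-2 tape=_y[x]zxzyyx   (p3,x)→(p2,_,L)
state=p2 head=-3 tape=_[y]_zxzyyx   (p2,y)→(p2,_,L)
state=p2 head=-4 tape=[_]__zxzyyx   (p2,_)→(p0,z,R)
state=p0 head=-3 tape=z[_]_zxzyyx   (p0,_)→(pH,x,R)
state=pH head=-2 tape=zx[_]zxzyyx
The non-blank tape span at halt is zx_zxzyyx.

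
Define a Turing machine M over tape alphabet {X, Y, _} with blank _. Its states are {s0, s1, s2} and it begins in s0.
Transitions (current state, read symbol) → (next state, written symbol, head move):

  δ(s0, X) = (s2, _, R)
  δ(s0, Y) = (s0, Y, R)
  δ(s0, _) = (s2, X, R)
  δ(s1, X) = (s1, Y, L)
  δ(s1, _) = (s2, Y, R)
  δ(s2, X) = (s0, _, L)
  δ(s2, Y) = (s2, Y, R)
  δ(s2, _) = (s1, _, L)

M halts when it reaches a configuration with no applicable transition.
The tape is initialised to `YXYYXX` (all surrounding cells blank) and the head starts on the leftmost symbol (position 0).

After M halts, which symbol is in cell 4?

state=s0 head=0 tape=[Y]XYYXX   (s0,Y)→(s0,Y,R)
state=s0 head=1 tape=Y[X]YYXX   (s0,X)→(s2,_,R)
state=s2 head=2 tape=Y_[Y]YXX   (s2,Y)→(s2,Y,R)
state=s2 head=3 tape=Y_Y[Y]XX   (s2,Y)→(s2,Y,R)
state=s2 head=4 tape=Y_YY[X]X   (s2,X)→(s0,_,L)
state=s0 head=3 tape=Y_Y[Y]_X   (s0,Y)→(s0,Y,R)
state=s0 head=4 tape=Y_YY[_]X   (s0,_)→(s2,X,R)
state=s2 head=5 tape=Y_YYX[X]   (s2,X)→(s0,_,L)
state=s0 head=4 tape=Y_YY[X]_   (s0,X)→(s2,_,R)
state=s2 head=5 tape=Y_YY_[_]   (s2,_)→(s1,_,L)
state=s1 head=4 tape=Y_YY[_]_   (s1,_)→(s2,Y,R)
state=s2 head=5 tape=Y_YYY[_]   (s2,_)→(s1,_,L)
state=s1 head=4 tape=Y_YY[Y]_
Cell 4 holds Y when M halts.

Y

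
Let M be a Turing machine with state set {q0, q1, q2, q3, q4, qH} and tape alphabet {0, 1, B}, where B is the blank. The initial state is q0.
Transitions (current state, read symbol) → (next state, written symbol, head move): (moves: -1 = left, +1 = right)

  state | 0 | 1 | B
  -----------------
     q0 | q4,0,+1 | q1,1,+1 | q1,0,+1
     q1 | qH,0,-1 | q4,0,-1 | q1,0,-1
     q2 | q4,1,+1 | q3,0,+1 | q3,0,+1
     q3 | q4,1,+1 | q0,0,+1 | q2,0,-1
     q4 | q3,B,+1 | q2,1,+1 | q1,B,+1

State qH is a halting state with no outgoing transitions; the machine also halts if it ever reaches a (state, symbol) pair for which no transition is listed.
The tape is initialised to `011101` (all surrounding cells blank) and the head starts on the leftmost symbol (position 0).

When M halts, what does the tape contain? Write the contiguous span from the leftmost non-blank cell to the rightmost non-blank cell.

0100011B1B000

state=q0 head=0 tape=[0]11101BBBBBBB   (q0,0)→(q4,0,+1)
state=q4 head=1 tape=0[1]1101BBBBBBB   (q4,1)→(q2,1,+1)
state=q2 head=2 tape=01[1]101BBBBBBB   (q2,1)→(q3,0,+1)
state=q3 head=3 tape=010[1]01BBBBBBB   (q3,1)→(q0,0,+1)
state=q0 head=4 tape=0100[0]1BBBBBBB   (q0,0)→(q4,0,+1)
state=q4 head=5 tape=01000[1]BBBBBBB   (q4,1)→(q2,1,+1)
state=q2 head=6 tape=010001[B]BBBBBB   (q2,B)→(q3,0,+1)
state=q3 head=7 tape=0100010[B]BBBBB   (q3,B)→(q2,0,-1)
state=q2 head=6 tape=010001[0]0BBBBB   (q2,0)→(q4,1,+1)
state=q4 head=7 tape=0100011[0]BBBBB   (q4,0)→(q3,B,+1)
state=q3 head=8 tape=0100011B[B]BBBB   (q3,B)→(q2,0,-1)
state=q2 head=7 tape=0100011[B]0BBBB   (q2,B)→(q3,0,+1)
state=q3 head=8 tape=01000110[0]BBBB   (q3,0)→(q4,1,+1)
state=q4 head=9 tape=010001101[B]BBB   (q4,B)→(q1,B,+1)
state=q1 head=10 tape=010001101B[B]BB   (q1,B)→(q1,0,-1)
state=q1 head=9 tape=010001101[B]0BB   (q1,B)→(q1,0,-1)
state=q1 head=8 tape=01000110[1]00BB   (q1,1)→(q4,0,-1)
state=q4 head=7 tape=0100011[0]000BB   (q4,0)→(q3,B,+1)
state=q3 head=8 tape=0100011B[0]00BB   (q3,0)→(q4,1,+1)
state=q4 head=9 tape=0100011B1[0]0BB   (q4,0)→(q3,B,+1)
state=q3 head=10 tape=0100011B1B[0]BB   (q3,0)→(q4,1,+1)
state=q4 head=11 tape=0100011B1B1[B]B   (q4,B)→(q1,B,+1)
state=q1 head=12 tape=0100011B1B1B[B]   (q1,B)→(q1,0,-1)
state=q1 head=11 tape=0100011B1B1[B]0   (q1,B)→(q1,0,-1)
state=q1 head=10 tape=0100011B1B[1]00   (q1,1)→(q4,0,-1)
state=q4 head=9 tape=0100011B1[B]000   (q4,B)→(q1,B,+1)
state=q1 head=10 tape=0100011B1B[0]00   (q1,0)→(qH,0,-1)
state=qH head=9 tape=0100011B1[B]000
The non-blank tape span at halt is 0100011B1B000.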